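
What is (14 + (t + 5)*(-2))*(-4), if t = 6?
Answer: 32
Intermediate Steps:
(14 + (t + 5)*(-2))*(-4) = (14 + (6 + 5)*(-2))*(-4) = (14 + 11*(-2))*(-4) = (14 - 22)*(-4) = -8*(-4) = 32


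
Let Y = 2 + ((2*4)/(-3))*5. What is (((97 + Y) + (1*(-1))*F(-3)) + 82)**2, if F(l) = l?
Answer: 262144/9 ≈ 29127.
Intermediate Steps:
Y = -34/3 (Y = 2 + (8*(-1/3))*5 = 2 - 8/3*5 = 2 - 40/3 = -34/3 ≈ -11.333)
(((97 + Y) + (1*(-1))*F(-3)) + 82)**2 = (((97 - 34/3) + (1*(-1))*(-3)) + 82)**2 = ((257/3 - 1*(-3)) + 82)**2 = ((257/3 + 3) + 82)**2 = (266/3 + 82)**2 = (512/3)**2 = 262144/9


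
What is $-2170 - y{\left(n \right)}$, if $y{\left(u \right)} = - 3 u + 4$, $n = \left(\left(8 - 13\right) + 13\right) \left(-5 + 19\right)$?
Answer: $-1838$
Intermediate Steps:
$n = 112$ ($n = \left(\left(8 - 13\right) + 13\right) 14 = \left(-5 + 13\right) 14 = 8 \cdot 14 = 112$)
$y{\left(u \right)} = 4 - 3 u$
$-2170 - y{\left(n \right)} = -2170 - \left(4 - 336\right) = -2170 - -332 = -2170 + 332 = -1838$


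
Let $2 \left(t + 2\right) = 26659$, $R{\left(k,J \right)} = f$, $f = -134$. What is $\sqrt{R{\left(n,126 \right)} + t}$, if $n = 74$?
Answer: $\frac{\sqrt{52774}}{2} \approx 114.86$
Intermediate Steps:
$R{\left(k,J \right)} = -134$
$t = \frac{26655}{2}$ ($t = -2 + \frac{1}{2} \cdot 26659 = -2 + \frac{26659}{2} = \frac{26655}{2} \approx 13328.0$)
$\sqrt{R{\left(n,126 \right)} + t} = \sqrt{-134 + \frac{26655}{2}} = \sqrt{\frac{26387}{2}} = \frac{\sqrt{52774}}{2}$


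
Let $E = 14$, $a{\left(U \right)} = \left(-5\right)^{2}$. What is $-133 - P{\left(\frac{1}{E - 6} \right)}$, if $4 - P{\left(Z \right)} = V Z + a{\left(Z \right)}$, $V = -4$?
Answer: $- \frac{225}{2} \approx -112.5$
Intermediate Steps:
$a{\left(U \right)} = 25$
$P{\left(Z \right)} = -21 + 4 Z$ ($P{\left(Z \right)} = 4 - \left(- 4 Z + 25\right) = 4 - \left(25 - 4 Z\right) = 4 + \left(-25 + 4 Z\right) = -21 + 4 Z$)
$-133 - P{\left(\frac{1}{E - 6} \right)} = -133 - \left(-21 + \frac{4}{14 - 6}\right) = -133 - \left(-21 + \frac{4}{8}\right) = -133 - \left(-21 + 4 \cdot \frac{1}{8}\right) = -133 - \left(-21 + \frac{1}{2}\right) = -133 - - \frac{41}{2} = -133 + \frac{41}{2} = - \frac{225}{2}$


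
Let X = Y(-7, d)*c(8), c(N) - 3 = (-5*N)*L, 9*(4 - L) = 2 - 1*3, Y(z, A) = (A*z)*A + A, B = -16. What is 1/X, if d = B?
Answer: 9/2627024 ≈ 3.4259e-6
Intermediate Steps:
d = -16
Y(z, A) = A + z*A**2 (Y(z, A) = z*A**2 + A = A + z*A**2)
L = 37/9 (L = 4 - (2 - 1*3)/9 = 4 - (2 - 3)/9 = 4 - 1/9*(-1) = 4 + 1/9 = 37/9 ≈ 4.1111)
c(N) = 3 - 185*N/9 (c(N) = 3 - 5*N*(37/9) = 3 - 185*N/9)
X = 2627024/9 (X = (-16*(1 - 16*(-7)))*(3 - 185/9*8) = (-16*(1 + 112))*(3 - 1480/9) = -16*113*(-1453/9) = -1808*(-1453/9) = 2627024/9 ≈ 2.9189e+5)
1/X = 1/(2627024/9) = 9/2627024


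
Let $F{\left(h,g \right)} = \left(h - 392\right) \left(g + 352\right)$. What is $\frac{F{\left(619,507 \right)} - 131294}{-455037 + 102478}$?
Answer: $- \frac{63699}{352559} \approx -0.18068$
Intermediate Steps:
$F{\left(h,g \right)} = \left(-392 + h\right) \left(352 + g\right)$
$\frac{F{\left(619,507 \right)} - 131294}{-455037 + 102478} = \frac{\left(-137984 - 198744 + 352 \cdot 619 + 507 \cdot 619\right) - 131294}{-455037 + 102478} = \frac{\left(-137984 - 198744 + 217888 + 313833\right) - 131294}{-352559} = \left(194993 - 131294\right) \left(- \frac{1}{352559}\right) = 63699 \left(- \frac{1}{352559}\right) = - \frac{63699}{352559}$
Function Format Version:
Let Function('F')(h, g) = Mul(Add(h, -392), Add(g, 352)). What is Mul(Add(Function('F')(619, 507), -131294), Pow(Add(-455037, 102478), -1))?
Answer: Rational(-63699, 352559) ≈ -0.18068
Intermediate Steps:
Function('F')(h, g) = Mul(Add(-392, h), Add(352, g))
Mul(Add(Function('F')(619, 507), -131294), Pow(Add(-455037, 102478), -1)) = Mul(Add(Add(-137984, Mul(-392, 507), Mul(352, 619), Mul(507, 619)), -131294), Pow(Add(-455037, 102478), -1)) = Mul(Add(Add(-137984, -198744, 217888, 313833), -131294), Pow(-352559, -1)) = Mul(Add(194993, -131294), Rational(-1, 352559)) = Mul(63699, Rational(-1, 352559)) = Rational(-63699, 352559)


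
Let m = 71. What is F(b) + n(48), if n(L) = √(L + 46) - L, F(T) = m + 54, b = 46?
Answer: 77 + √94 ≈ 86.695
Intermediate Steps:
F(T) = 125 (F(T) = 71 + 54 = 125)
n(L) = √(46 + L) - L
F(b) + n(48) = 125 + (√(46 + 48) - 1*48) = 125 + (√94 - 48) = 125 + (-48 + √94) = 77 + √94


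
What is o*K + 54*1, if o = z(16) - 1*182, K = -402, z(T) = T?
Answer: 66786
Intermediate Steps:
o = -166 (o = 16 - 1*182 = 16 - 182 = -166)
o*K + 54*1 = -166*(-402) + 54*1 = 66732 + 54 = 66786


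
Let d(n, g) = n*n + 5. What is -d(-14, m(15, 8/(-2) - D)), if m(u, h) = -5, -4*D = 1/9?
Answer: -201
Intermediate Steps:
D = -1/36 (D = -1/(4*9) = -¼*⅑ = -1/36 ≈ -0.027778)
d(n, g) = 5 + n² (d(n, g) = n² + 5 = 5 + n²)
-d(-14, m(15, 8/(-2) - D)) = -(5 + (-14)²) = -(5 + 196) = -1*201 = -201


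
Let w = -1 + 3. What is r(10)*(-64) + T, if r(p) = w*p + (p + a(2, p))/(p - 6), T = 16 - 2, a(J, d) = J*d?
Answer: -1746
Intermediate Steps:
w = 2
T = 14
r(p) = 2*p + 3*p/(-6 + p) (r(p) = 2*p + (p + 2*p)/(p - 6) = 2*p + (3*p)/(-6 + p) = 2*p + 3*p/(-6 + p))
r(10)*(-64) + T = (10*(-9 + 2*10)/(-6 + 10))*(-64) + 14 = (10*(-9 + 20)/4)*(-64) + 14 = (10*(1/4)*11)*(-64) + 14 = (55/2)*(-64) + 14 = -1760 + 14 = -1746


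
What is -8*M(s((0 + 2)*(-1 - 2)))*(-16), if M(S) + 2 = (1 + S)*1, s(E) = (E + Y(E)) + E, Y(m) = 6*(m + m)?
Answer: -10880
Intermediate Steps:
Y(m) = 12*m (Y(m) = 6*(2*m) = 12*m)
s(E) = 14*E (s(E) = (E + 12*E) + E = 13*E + E = 14*E)
M(S) = -1 + S (M(S) = -2 + (1 + S)*1 = -2 + (1 + S) = -1 + S)
-8*M(s((0 + 2)*(-1 - 2)))*(-16) = -8*(-1 + 14*((0 + 2)*(-1 - 2)))*(-16) = -8*(-1 + 14*(2*(-3)))*(-16) = -8*(-1 + 14*(-6))*(-16) = -8*(-1 - 84)*(-16) = -8*(-85)*(-16) = 680*(-16) = -10880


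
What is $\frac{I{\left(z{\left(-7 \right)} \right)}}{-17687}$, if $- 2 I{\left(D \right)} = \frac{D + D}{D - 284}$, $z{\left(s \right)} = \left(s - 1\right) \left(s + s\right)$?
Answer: $- \frac{28}{760541} \approx -3.6816 \cdot 10^{-5}$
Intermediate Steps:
$z{\left(s \right)} = 2 s \left(-1 + s\right)$ ($z{\left(s \right)} = \left(-1 + s\right) 2 s = 2 s \left(-1 + s\right)$)
$I{\left(D \right)} = - \frac{D}{-284 + D}$ ($I{\left(D \right)} = - \frac{\left(D + D\right) \frac{1}{D - 284}}{2} = - \frac{2 D \frac{1}{-284 + D}}{2} = - \frac{D}{-284 + D}$)
$\frac{I{\left(z{\left(-7 \right)} \right)}}{-17687} = \frac{\left(-1\right) 2 \left(-7\right) \left(-1 - 7\right) \frac{1}{-284 + 2 \left(-7\right) \left(-1 - 7\right)}}{-17687} = - \frac{2 \left(-7\right) \left(-8\right)}{-284 + 2 \left(-7\right) \left(-8\right)} \left(- \frac{1}{17687}\right) = \left(-1\right) 112 \frac{1}{-284 + 112} \left(- \frac{1}{17687}\right) = \left(-1\right) 112 \frac{1}{-172} \left(- \frac{1}{17687}\right) = \left(-1\right) 112 \left(- \frac{1}{172}\right) \left(- \frac{1}{17687}\right) = \frac{28}{43} \left(- \frac{1}{17687}\right) = - \frac{28}{760541}$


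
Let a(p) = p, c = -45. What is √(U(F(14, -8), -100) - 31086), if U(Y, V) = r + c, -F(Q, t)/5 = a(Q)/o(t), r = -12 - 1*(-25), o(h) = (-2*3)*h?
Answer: I*√31118 ≈ 176.4*I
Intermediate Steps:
o(h) = -6*h
r = 13 (r = -12 + 25 = 13)
F(Q, t) = 5*Q/(6*t) (F(Q, t) = -5*Q/((-6*t)) = -5*Q*(-1/(6*t)) = -(-5)*Q/(6*t) = 5*Q/(6*t))
U(Y, V) = -32 (U(Y, V) = 13 - 45 = -32)
√(U(F(14, -8), -100) - 31086) = √(-32 - 31086) = √(-31118) = I*√31118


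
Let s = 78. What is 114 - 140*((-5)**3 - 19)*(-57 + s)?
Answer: 423474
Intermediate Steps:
114 - 140*((-5)**3 - 19)*(-57 + s) = 114 - 140*((-5)**3 - 19)*(-57 + 78) = 114 - 140*(-125 - 19)*21 = 114 - (-20160)*21 = 114 - 140*(-3024) = 114 + 423360 = 423474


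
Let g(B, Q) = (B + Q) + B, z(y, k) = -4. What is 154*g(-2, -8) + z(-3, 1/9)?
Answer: -1852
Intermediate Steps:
g(B, Q) = Q + 2*B
154*g(-2, -8) + z(-3, 1/9) = 154*(-8 + 2*(-2)) - 4 = 154*(-8 - 4) - 4 = 154*(-12) - 4 = -1848 - 4 = -1852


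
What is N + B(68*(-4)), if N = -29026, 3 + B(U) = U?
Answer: -29301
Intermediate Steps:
B(U) = -3 + U
N + B(68*(-4)) = -29026 + (-3 + 68*(-4)) = -29026 + (-3 - 272) = -29026 - 275 = -29301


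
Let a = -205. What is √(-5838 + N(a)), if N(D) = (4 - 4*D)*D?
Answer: I*√174758 ≈ 418.04*I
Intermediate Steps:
N(D) = D*(4 - 4*D)
√(-5838 + N(a)) = √(-5838 + 4*(-205)*(1 - 1*(-205))) = √(-5838 + 4*(-205)*(1 + 205)) = √(-5838 + 4*(-205)*206) = √(-5838 - 168920) = √(-174758) = I*√174758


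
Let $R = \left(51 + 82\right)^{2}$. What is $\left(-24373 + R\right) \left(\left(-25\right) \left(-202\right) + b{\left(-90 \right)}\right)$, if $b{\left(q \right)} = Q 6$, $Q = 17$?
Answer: $-34435968$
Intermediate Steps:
$R = 17689$ ($R = 133^{2} = 17689$)
$b{\left(q \right)} = 102$ ($b{\left(q \right)} = 17 \cdot 6 = 102$)
$\left(-24373 + R\right) \left(\left(-25\right) \left(-202\right) + b{\left(-90 \right)}\right) = \left(-24373 + 17689\right) \left(\left(-25\right) \left(-202\right) + 102\right) = - 6684 \left(5050 + 102\right) = \left(-6684\right) 5152 = -34435968$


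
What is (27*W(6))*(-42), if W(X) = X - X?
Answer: 0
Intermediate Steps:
W(X) = 0
(27*W(6))*(-42) = (27*0)*(-42) = 0*(-42) = 0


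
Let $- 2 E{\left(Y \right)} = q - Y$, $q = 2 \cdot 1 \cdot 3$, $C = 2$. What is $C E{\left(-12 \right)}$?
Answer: $-18$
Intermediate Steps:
$q = 6$ ($q = 2 \cdot 3 = 6$)
$E{\left(Y \right)} = -3 + \frac{Y}{2}$ ($E{\left(Y \right)} = - \frac{6 - Y}{2} = -3 + \frac{Y}{2}$)
$C E{\left(-12 \right)} = 2 \left(-3 + \frac{1}{2} \left(-12\right)\right) = 2 \left(-3 - 6\right) = 2 \left(-9\right) = -18$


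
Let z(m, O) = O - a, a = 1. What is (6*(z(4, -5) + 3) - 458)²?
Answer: 226576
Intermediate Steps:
z(m, O) = -1 + O (z(m, O) = O - 1*1 = O - 1 = -1 + O)
(6*(z(4, -5) + 3) - 458)² = (6*((-1 - 5) + 3) - 458)² = (6*(-6 + 3) - 458)² = (6*(-3) - 458)² = (-18 - 458)² = (-476)² = 226576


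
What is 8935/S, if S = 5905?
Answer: 1787/1181 ≈ 1.5131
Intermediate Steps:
8935/S = 8935/5905 = 8935*(1/5905) = 1787/1181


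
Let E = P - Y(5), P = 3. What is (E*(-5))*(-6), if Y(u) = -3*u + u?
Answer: 390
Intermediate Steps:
Y(u) = -2*u
E = 13 (E = 3 - (-2)*5 = 3 - 1*(-10) = 3 + 10 = 13)
(E*(-5))*(-6) = (13*(-5))*(-6) = -65*(-6) = 390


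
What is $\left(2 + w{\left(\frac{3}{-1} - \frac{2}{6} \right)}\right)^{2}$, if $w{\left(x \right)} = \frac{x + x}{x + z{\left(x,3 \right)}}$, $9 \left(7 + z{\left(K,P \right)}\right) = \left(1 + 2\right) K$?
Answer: $\frac{70756}{10609} \approx 6.6694$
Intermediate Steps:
$z{\left(K,P \right)} = -7 + \frac{K}{3}$ ($z{\left(K,P \right)} = -7 + \frac{\left(1 + 2\right) K}{9} = -7 + \frac{3 K}{9} = -7 + \frac{K}{3}$)
$w{\left(x \right)} = \frac{2 x}{-7 + \frac{4 x}{3}}$ ($w{\left(x \right)} = \frac{x + x}{x + \left(-7 + \frac{x}{3}\right)} = \frac{2 x}{-7 + \frac{4 x}{3}}$)
$\left(2 + w{\left(\frac{3}{-1} - \frac{2}{6} \right)}\right)^{2} = \left(2 + \frac{6 \left(\frac{3}{-1} - \frac{2}{6}\right)}{-21 + 4 \left(\frac{3}{-1} - \frac{2}{6}\right)}\right)^{2} = \left(2 + \frac{6 \left(3 \left(-1\right) - \frac{1}{3}\right)}{-21 + 4 \left(3 \left(-1\right) - \frac{1}{3}\right)}\right)^{2} = \left(2 + \frac{6 \left(-3 - \frac{1}{3}\right)}{-21 + 4 \left(-3 - \frac{1}{3}\right)}\right)^{2} = \left(2 + 6 \left(- \frac{10}{3}\right) \frac{1}{-21 + 4 \left(- \frac{10}{3}\right)}\right)^{2} = \left(2 + 6 \left(- \frac{10}{3}\right) \frac{1}{-21 - \frac{40}{3}}\right)^{2} = \left(2 + 6 \left(- \frac{10}{3}\right) \frac{1}{- \frac{103}{3}}\right)^{2} = \left(2 + 6 \left(- \frac{10}{3}\right) \left(- \frac{3}{103}\right)\right)^{2} = \left(2 + \frac{60}{103}\right)^{2} = \left(\frac{266}{103}\right)^{2} = \frac{70756}{10609}$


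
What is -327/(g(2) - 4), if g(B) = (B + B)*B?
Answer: -327/4 ≈ -81.750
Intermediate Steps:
g(B) = 2*B² (g(B) = (2*B)*B = 2*B²)
-327/(g(2) - 4) = -327/(2*2² - 4) = -327/(2*4 - 4) = -327/(8 - 4) = -327/4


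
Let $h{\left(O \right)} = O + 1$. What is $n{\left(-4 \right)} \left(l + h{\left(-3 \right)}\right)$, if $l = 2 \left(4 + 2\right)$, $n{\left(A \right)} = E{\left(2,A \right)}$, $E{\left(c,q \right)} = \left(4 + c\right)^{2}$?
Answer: $360$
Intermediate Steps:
$h{\left(O \right)} = 1 + O$
$n{\left(A \right)} = 36$ ($n{\left(A \right)} = \left(4 + 2\right)^{2} = 6^{2} = 36$)
$l = 12$ ($l = 2 \cdot 6 = 12$)
$n{\left(-4 \right)} \left(l + h{\left(-3 \right)}\right) = 36 \left(12 + \left(1 - 3\right)\right) = 36 \left(12 - 2\right) = 36 \cdot 10 = 360$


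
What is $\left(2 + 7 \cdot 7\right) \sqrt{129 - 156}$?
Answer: $153 i \sqrt{3} \approx 265.0 i$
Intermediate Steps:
$\left(2 + 7 \cdot 7\right) \sqrt{129 - 156} = \left(2 + 49\right) \sqrt{-27} = 51 \cdot 3 i \sqrt{3} = 153 i \sqrt{3}$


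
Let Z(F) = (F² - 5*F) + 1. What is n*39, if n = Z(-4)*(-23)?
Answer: -33189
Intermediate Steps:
Z(F) = 1 + F² - 5*F
n = -851 (n = (1 + (-4)² - 5*(-4))*(-23) = (1 + 16 + 20)*(-23) = 37*(-23) = -851)
n*39 = -851*39 = -33189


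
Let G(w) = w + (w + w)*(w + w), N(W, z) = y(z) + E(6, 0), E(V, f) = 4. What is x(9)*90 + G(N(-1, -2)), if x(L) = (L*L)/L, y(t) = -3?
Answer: 815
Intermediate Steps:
N(W, z) = 1 (N(W, z) = -3 + 4 = 1)
G(w) = w + 4*w² (G(w) = w + (2*w)*(2*w) = w + 4*w²)
x(L) = L (x(L) = L²/L = L)
x(9)*90 + G(N(-1, -2)) = 9*90 + 1*(1 + 4*1) = 810 + 1*(1 + 4) = 810 + 1*5 = 810 + 5 = 815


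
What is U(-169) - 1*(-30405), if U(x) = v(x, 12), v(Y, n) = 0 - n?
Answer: 30393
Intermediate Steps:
v(Y, n) = -n
U(x) = -12 (U(x) = -1*12 = -12)
U(-169) - 1*(-30405) = -12 - 1*(-30405) = -12 + 30405 = 30393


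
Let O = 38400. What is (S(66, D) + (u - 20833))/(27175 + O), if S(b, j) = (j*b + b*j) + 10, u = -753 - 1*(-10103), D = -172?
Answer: -34177/65575 ≈ -0.52119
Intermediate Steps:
u = 9350 (u = -753 + 10103 = 9350)
S(b, j) = 10 + 2*b*j (S(b, j) = (b*j + b*j) + 10 = 2*b*j + 10 = 10 + 2*b*j)
(S(66, D) + (u - 20833))/(27175 + O) = ((10 + 2*66*(-172)) + (9350 - 20833))/(27175 + 38400) = ((10 - 22704) - 11483)/65575 = (-22694 - 11483)*(1/65575) = -34177*1/65575 = -34177/65575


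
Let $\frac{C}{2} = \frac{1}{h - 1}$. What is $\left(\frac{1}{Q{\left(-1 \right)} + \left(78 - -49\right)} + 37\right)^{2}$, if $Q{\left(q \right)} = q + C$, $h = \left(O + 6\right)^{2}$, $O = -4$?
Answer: $\frac{197767969}{144400} \approx 1369.6$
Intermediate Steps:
$h = 4$ ($h = \left(-4 + 6\right)^{2} = 2^{2} = 4$)
$C = \frac{2}{3}$ ($C = \frac{2}{4 - 1} = \frac{2}{3} \approx 0.66667$)
$Q{\left(q \right)} = \frac{2}{3} + q$ ($Q{\left(q \right)} = q + \frac{2}{3} = \frac{2}{3} + q$)
$\left(\frac{1}{Q{\left(-1 \right)} + \left(78 - -49\right)} + 37\right)^{2} = \left(\frac{1}{\left(\frac{2}{3} - 1\right) + \left(78 - -49\right)} + 37\right)^{2} = \left(\frac{1}{- \frac{1}{3} + \left(78 + 49\right)} + 37\right)^{2} = \left(\frac{1}{- \frac{1}{3} + 127} + 37\right)^{2} = \left(\frac{1}{\frac{380}{3}} + 37\right)^{2} = \left(\frac{3}{380} + 37\right)^{2} = \left(\frac{14063}{380}\right)^{2} = \frac{197767969}{144400}$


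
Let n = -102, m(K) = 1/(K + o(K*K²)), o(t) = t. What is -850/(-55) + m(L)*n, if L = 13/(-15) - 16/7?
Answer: 4042114735/219526813 ≈ 18.413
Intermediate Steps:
L = -331/105 (L = 13*(-1/15) - 16*⅐ = -13/15 - 16/7 = -331/105 ≈ -3.1524)
m(K) = 1/(K + K³) (m(K) = 1/(K + K*K²) = 1/(K + K³))
-850/(-55) + m(L)*n = -850/(-55) - 102/(-331/105 + (-331/105)³) = -850*(-1/55) - 102/(-331/105 - 36264691/1157625) = 170/11 - 102/(-39913966/1157625) = 170/11 - 1157625/39913966*(-102) = 170/11 + 59038875/19956983 = 4042114735/219526813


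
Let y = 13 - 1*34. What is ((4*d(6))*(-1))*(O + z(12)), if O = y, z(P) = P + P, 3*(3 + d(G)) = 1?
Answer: 32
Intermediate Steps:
d(G) = -8/3 (d(G) = -3 + (⅓)*1 = -3 + ⅓ = -8/3)
z(P) = 2*P
y = -21 (y = 13 - 34 = -21)
O = -21
((4*d(6))*(-1))*(O + z(12)) = ((4*(-8/3))*(-1))*(-21 + 2*12) = (-32/3*(-1))*(-21 + 24) = (32/3)*3 = 32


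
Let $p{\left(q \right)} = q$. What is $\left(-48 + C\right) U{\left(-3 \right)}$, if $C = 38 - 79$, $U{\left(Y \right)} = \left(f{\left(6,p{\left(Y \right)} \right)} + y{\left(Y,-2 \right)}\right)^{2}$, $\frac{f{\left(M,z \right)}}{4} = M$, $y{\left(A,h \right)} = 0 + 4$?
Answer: $-69776$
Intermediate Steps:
$y{\left(A,h \right)} = 4$
$f{\left(M,z \right)} = 4 M$
$U{\left(Y \right)} = 784$ ($U{\left(Y \right)} = \left(4 \cdot 6 + 4\right)^{2} = \left(24 + 4\right)^{2} = 28^{2} = 784$)
$C = -41$
$\left(-48 + C\right) U{\left(-3 \right)} = \left(-48 - 41\right) 784 = \left(-89\right) 784 = -69776$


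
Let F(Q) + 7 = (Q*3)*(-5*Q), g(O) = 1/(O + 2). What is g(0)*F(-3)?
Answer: -71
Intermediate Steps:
g(O) = 1/(2 + O)
F(Q) = -7 - 15*Q² (F(Q) = -7 + (Q*3)*(-5*Q) = -7 + (3*Q)*(-5*Q) = -7 - 15*Q²)
g(0)*F(-3) = (-7 - 15*(-3)²)/(2 + 0) = (-7 - 15*9)/2 = (-7 - 135)/2 = (½)*(-142) = -71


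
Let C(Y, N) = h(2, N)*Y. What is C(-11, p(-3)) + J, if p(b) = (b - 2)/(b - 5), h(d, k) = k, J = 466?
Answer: 3673/8 ≈ 459.13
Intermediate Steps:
p(b) = (-2 + b)/(-5 + b)
C(Y, N) = N*Y
C(-11, p(-3)) + J = ((-2 - 3)/(-5 - 3))*(-11) + 466 = (-5/(-8))*(-11) + 466 = -1/8*(-5)*(-11) + 466 = (5/8)*(-11) + 466 = -55/8 + 466 = 3673/8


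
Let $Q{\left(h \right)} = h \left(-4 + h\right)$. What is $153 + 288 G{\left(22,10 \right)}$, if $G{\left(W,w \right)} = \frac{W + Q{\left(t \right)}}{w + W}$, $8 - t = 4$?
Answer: $351$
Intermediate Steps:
$t = 4$ ($t = 8 - 4 = 4$)
$G{\left(W,w \right)} = \frac{W}{W + w}$ ($G{\left(W,w \right)} = \frac{W + 4 \left(-4 + 4\right)}{w + W} = \frac{W + 4 \cdot 0}{W + w} = \frac{W + 0}{W + w} = \frac{W}{W + w}$)
$153 + 288 G{\left(22,10 \right)} = 153 + 288 \frac{22}{22 + 10} = 153 + 288 \cdot \frac{22}{32} = 153 + 288 \cdot 22 \cdot \frac{1}{32} = 153 + 288 \cdot \frac{11}{16} = 153 + 198 = 351$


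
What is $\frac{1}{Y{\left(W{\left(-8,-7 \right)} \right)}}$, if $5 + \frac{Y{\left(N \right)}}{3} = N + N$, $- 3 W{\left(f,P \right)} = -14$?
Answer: $\frac{1}{13} \approx 0.076923$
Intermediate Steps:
$W{\left(f,P \right)} = \frac{14}{3}$ ($W{\left(f,P \right)} = \left(- \frac{1}{3}\right) \left(-14\right) = \frac{14}{3}$)
$Y{\left(N \right)} = -15 + 6 N$ ($Y{\left(N \right)} = -15 + 3 \left(N + N\right) = -15 + 3 \cdot 2 N = -15 + 6 N$)
$\frac{1}{Y{\left(W{\left(-8,-7 \right)} \right)}} = \frac{1}{-15 + 6 \cdot \frac{14}{3}} = \frac{1}{-15 + 28} = \frac{1}{13}$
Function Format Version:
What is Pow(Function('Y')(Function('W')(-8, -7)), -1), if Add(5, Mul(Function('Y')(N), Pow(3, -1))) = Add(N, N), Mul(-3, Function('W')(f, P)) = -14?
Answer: Rational(1, 13) ≈ 0.076923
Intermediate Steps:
Function('W')(f, P) = Rational(14, 3) (Function('W')(f, P) = Mul(Rational(-1, 3), -14) = Rational(14, 3))
Function('Y')(N) = Add(-15, Mul(6, N)) (Function('Y')(N) = Add(-15, Mul(3, Add(N, N))) = Add(-15, Mul(3, Mul(2, N))) = Add(-15, Mul(6, N)))
Pow(Function('Y')(Function('W')(-8, -7)), -1) = Pow(Add(-15, Mul(6, Rational(14, 3))), -1) = Pow(Add(-15, 28), -1) = Pow(13, -1) = Rational(1, 13)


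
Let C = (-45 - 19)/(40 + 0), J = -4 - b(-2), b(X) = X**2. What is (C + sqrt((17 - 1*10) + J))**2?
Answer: 39/25 - 16*I/5 ≈ 1.56 - 3.2*I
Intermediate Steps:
J = -8 (J = -4 - 1*(-2)**2 = -4 - 1*4 = -4 - 4 = -8)
C = -8/5 (C = -64/40 = -64*1/40 = -8/5 ≈ -1.6000)
(C + sqrt((17 - 1*10) + J))**2 = (-8/5 + sqrt((17 - 1*10) - 8))**2 = (-8/5 + sqrt((17 - 10) - 8))**2 = (-8/5 + sqrt(7 - 8))**2 = (-8/5 + sqrt(-1))**2 = (-8/5 + I)**2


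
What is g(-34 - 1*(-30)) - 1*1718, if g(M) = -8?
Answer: -1726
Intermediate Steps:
g(-34 - 1*(-30)) - 1*1718 = -8 - 1*1718 = -8 - 1718 = -1726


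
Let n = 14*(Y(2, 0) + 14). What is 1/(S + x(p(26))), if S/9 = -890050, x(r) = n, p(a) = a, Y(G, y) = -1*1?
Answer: -1/8010268 ≈ -1.2484e-7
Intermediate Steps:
Y(G, y) = -1
n = 182 (n = 14*(-1 + 14) = 14*13 = 182)
x(r) = 182
S = -8010450 (S = 9*(-890050) = -8010450)
1/(S + x(p(26))) = 1/(-8010450 + 182) = 1/(-8010268) = -1/8010268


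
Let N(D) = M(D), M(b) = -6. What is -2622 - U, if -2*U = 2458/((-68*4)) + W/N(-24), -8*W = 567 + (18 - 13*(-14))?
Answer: -4273439/1632 ≈ -2618.5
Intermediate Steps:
N(D) = -6
W = -767/8 (W = -(567 + (18 - 13*(-14)))/8 = -(567 + (18 + 182))/8 = -(567 + 200)/8 = -⅛*767 = -767/8 ≈ -95.875)
U = -5665/1632 (U = -(2458/((-68*4)) - 767/8/(-6))/2 = -(2458/(-272) - 767/8*(-⅙))/2 = -(2458*(-1/272) + 767/48)/2 = -(-1229/136 + 767/48)/2 = -½*5665/816 = -5665/1632 ≈ -3.4712)
-2622 - U = -2622 - 1*(-5665/1632) = -2622 + 5665/1632 = -4273439/1632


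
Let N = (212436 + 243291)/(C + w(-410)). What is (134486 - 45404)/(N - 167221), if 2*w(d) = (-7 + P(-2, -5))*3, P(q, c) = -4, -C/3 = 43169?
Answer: -7692141618/14439669947 ≈ -0.53271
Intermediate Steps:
C = -129507 (C = -3*43169 = -129507)
w(d) = -33/2 (w(d) = ((-7 - 4)*3)/2 = (-11*3)/2 = (½)*(-33) = -33/2)
N = -303818/86349 (N = (212436 + 243291)/(-129507 - 33/2) = 455727/(-259047/2) = 455727*(-2/259047) = -303818/86349 ≈ -3.5185)
(134486 - 45404)/(N - 167221) = (134486 - 45404)/(-303818/86349 - 167221) = 89082/(-14439669947/86349) = 89082*(-86349/14439669947) = -7692141618/14439669947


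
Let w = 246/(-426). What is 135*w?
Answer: -5535/71 ≈ -77.958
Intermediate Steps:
w = -41/71 (w = 246*(-1/426) = -41/71 ≈ -0.57747)
135*w = 135*(-41/71) = -5535/71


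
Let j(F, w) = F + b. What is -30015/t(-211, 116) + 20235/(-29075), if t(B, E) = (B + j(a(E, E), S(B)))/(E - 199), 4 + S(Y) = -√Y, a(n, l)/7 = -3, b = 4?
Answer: -4829170797/441940 ≈ -10927.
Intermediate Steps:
a(n, l) = -21 (a(n, l) = 7*(-3) = -21)
S(Y) = -4 - √Y
j(F, w) = 4 + F (j(F, w) = F + 4 = 4 + F)
t(B, E) = (-17 + B)/(-199 + E) (t(B, E) = (B + (4 - 21))/(E - 199) = (B - 17)/(-199 + E) = (-17 + B)/(-199 + E))
-30015/t(-211, 116) + 20235/(-29075) = -30015*(-199 + 116)/(-17 - 211) + 20235/(-29075) = -30015/(-228/(-83)) + 20235*(-1/29075) = -30015/((-1/83*(-228))) - 4047/5815 = -30015/228/83 - 4047/5815 = -30015*83/228 - 4047/5815 = -830415/76 - 4047/5815 = -4829170797/441940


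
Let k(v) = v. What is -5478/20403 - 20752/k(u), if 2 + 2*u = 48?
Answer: -141176350/156423 ≈ -902.53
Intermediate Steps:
u = 23 (u = -1 + (½)*48 = -1 + 24 = 23)
-5478/20403 - 20752/k(u) = -5478/20403 - 20752/23 = -5478*1/20403 - 20752*1/23 = -1826/6801 - 20752/23 = -141176350/156423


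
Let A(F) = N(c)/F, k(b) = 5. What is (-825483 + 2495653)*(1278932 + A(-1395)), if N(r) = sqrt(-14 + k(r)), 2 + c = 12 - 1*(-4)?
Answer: 2136033858440 - 334034*I/93 ≈ 2.136e+12 - 3591.8*I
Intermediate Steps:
c = 14 (c = -2 + (12 - 1*(-4)) = -2 + (12 + 4) = -2 + 16 = 14)
N(r) = 3*I (N(r) = sqrt(-14 + 5) = sqrt(-9) = 3*I)
A(F) = 3*I/F (A(F) = (3*I)/F = 3*I/F)
(-825483 + 2495653)*(1278932 + A(-1395)) = (-825483 + 2495653)*(1278932 + 3*I/(-1395)) = 1670170*(1278932 + 3*I*(-1/1395)) = 1670170*(1278932 - I/465) = 2136033858440 - 334034*I/93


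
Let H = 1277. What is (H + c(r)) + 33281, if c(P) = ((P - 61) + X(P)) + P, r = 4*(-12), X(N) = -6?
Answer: 34395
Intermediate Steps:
r = -48
c(P) = -67 + 2*P (c(P) = ((P - 61) - 6) + P = ((-61 + P) - 6) + P = (-67 + P) + P = -67 + 2*P)
(H + c(r)) + 33281 = (1277 + (-67 + 2*(-48))) + 33281 = (1277 + (-67 - 96)) + 33281 = (1277 - 163) + 33281 = 1114 + 33281 = 34395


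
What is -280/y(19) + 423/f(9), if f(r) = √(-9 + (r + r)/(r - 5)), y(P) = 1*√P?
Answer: -280*√19/19 - 141*I*√2 ≈ -64.236 - 199.4*I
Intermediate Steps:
y(P) = √P
f(r) = √(-9 + 2*r/(-5 + r)) (f(r) = √(-9 + (2*r)/(-5 + r)) = √(-9 + 2*r/(-5 + r)))
-280/y(19) + 423/f(9) = -280*√19/19 + 423/(√((45 - 7*9)/(-5 + 9))) = -280*√19/19 + 423/(√((45 - 63)/4)) = -280*√19/19 + 423/(√((¼)*(-18))) = -280*√19/19 + 423/(√(-9/2)) = -280*√19/19 + 423/((3*I*√2/2)) = -280*√19/19 + 423*(-I*√2/3) = -280*√19/19 - 141*I*√2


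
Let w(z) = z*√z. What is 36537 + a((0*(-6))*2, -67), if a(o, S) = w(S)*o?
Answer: 36537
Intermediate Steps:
w(z) = z^(3/2)
a(o, S) = o*S^(3/2) (a(o, S) = S^(3/2)*o = o*S^(3/2))
36537 + a((0*(-6))*2, -67) = 36537 + ((0*(-6))*2)*(-67)^(3/2) = 36537 + (0*2)*(-67*I*√67) = 36537 + 0*(-67*I*√67) = 36537 + 0 = 36537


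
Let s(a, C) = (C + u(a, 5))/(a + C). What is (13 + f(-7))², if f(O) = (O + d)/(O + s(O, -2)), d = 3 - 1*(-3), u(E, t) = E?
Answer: 6241/36 ≈ 173.36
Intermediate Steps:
d = 6 (d = 3 + 3 = 6)
s(a, C) = 1 (s(a, C) = (C + a)/(a + C) = (C + a)/(C + a) = 1)
f(O) = (6 + O)/(1 + O) (f(O) = (O + 6)/(O + 1) = (6 + O)/(1 + O))
(13 + f(-7))² = (13 + (6 - 7)/(1 - 7))² = (13 - 1/(-6))² = (13 - ⅙*(-1))² = (13 + ⅙)² = (79/6)² = 6241/36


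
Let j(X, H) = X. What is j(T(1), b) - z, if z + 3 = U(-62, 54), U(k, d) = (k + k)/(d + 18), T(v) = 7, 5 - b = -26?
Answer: 211/18 ≈ 11.722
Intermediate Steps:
b = 31 (b = 5 - 1*(-26) = 5 + 26 = 31)
U(k, d) = 2*k/(18 + d) (U(k, d) = (2*k)/(18 + d) = 2*k/(18 + d))
z = -85/18 (z = -3 + 2*(-62)/(18 + 54) = -3 + 2*(-62)/72 = -3 + 2*(-62)*(1/72) = -3 - 31/18 = -85/18 ≈ -4.7222)
j(T(1), b) - z = 7 - 1*(-85/18) = 7 + 85/18 = 211/18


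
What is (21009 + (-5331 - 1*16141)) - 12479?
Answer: -12942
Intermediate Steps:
(21009 + (-5331 - 1*16141)) - 12479 = (21009 + (-5331 - 16141)) - 12479 = (21009 - 21472) - 12479 = -463 - 12479 = -12942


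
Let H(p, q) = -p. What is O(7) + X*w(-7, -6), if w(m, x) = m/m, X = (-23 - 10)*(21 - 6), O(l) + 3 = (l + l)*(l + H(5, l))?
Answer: -470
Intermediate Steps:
O(l) = -3 + 2*l*(-5 + l) (O(l) = -3 + (l + l)*(l - 1*5) = -3 + (2*l)*(l - 5) = -3 + (2*l)*(-5 + l) = -3 + 2*l*(-5 + l))
X = -495 (X = -33*15 = -495)
w(m, x) = 1
O(7) + X*w(-7, -6) = (-3 - 10*7 + 2*7²) - 495*1 = (-3 - 70 + 2*49) - 495 = (-3 - 70 + 98) - 495 = 25 - 495 = -470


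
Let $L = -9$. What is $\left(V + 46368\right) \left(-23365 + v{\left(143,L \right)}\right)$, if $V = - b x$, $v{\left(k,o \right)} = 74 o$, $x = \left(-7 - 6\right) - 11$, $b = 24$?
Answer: $-1128111264$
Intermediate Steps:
$x = -24$ ($x = -13 - 11 = -24$)
$V = 576$ ($V = \left(-1\right) 24 \left(-24\right) = \left(-24\right) \left(-24\right) = 576$)
$\left(V + 46368\right) \left(-23365 + v{\left(143,L \right)}\right) = \left(576 + 46368\right) \left(-23365 + 74 \left(-9\right)\right) = 46944 \left(-23365 - 666\right) = 46944 \left(-24031\right) = -1128111264$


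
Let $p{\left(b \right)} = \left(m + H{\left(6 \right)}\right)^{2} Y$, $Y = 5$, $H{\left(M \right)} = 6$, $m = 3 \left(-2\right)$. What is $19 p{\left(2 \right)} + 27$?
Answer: $27$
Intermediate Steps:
$m = -6$
$p{\left(b \right)} = 0$ ($p{\left(b \right)} = \left(-6 + 6\right)^{2} \cdot 5 = 0^{2} \cdot 5 = 0 \cdot 5 = 0$)
$19 p{\left(2 \right)} + 27 = 19 \cdot 0 + 27 = 0 + 27 = 27$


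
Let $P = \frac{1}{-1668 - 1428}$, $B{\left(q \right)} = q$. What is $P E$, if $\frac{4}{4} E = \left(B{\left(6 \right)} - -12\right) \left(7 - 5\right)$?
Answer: $- \frac{1}{86} \approx -0.011628$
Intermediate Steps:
$P = - \frac{1}{3096}$ ($P = \frac{1}{-3096} = - \frac{1}{3096} \approx -0.000323$)
$E = 36$ ($E = \left(6 - -12\right) \left(7 - 5\right) = \left(6 + 12\right) 2 = 18 \cdot 2 = 36$)
$P E = \left(- \frac{1}{3096}\right) 36 = - \frac{1}{86}$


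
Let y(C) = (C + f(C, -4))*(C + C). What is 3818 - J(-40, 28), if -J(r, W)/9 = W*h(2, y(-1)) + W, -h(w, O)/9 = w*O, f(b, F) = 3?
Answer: 22214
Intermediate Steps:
y(C) = 2*C*(3 + C) (y(C) = (C + 3)*(C + C) = (3 + C)*(2*C) = 2*C*(3 + C))
h(w, O) = -9*O*w (h(w, O) = -9*w*O = -9*O*w)
J(r, W) = -657*W (J(r, W) = -9*(W*(-9*2*(-1)*(3 - 1)*2) + W) = -9*(W*(-9*2*(-1)*2*2) + W) = -9*(W*(-9*(-4)*2) + W) = -9*(W*72 + W) = -9*(72*W + W) = -657*W)
3818 - J(-40, 28) = 3818 - (-657)*28 = 3818 - 1*(-18396) = 3818 + 18396 = 22214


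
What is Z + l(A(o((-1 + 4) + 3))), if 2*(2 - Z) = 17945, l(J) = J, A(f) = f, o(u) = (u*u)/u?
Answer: -17929/2 ≈ -8964.5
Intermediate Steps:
o(u) = u (o(u) = u**2/u = u)
Z = -17941/2 (Z = 2 - 1/2*17945 = 2 - 17945/2 = -17941/2 ≈ -8970.5)
Z + l(A(o((-1 + 4) + 3))) = -17941/2 + ((-1 + 4) + 3) = -17941/2 + (3 + 3) = -17941/2 + 6 = -17929/2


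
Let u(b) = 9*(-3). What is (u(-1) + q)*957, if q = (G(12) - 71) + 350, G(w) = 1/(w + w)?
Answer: 1929631/8 ≈ 2.4120e+5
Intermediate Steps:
G(w) = 1/(2*w)
u(b) = -27
q = 6697/24 (q = ((½)/12 - 71) + 350 = ((½)*(1/12) - 71) + 350 = (1/24 - 71) + 350 = -1703/24 + 350 = 6697/24 ≈ 279.04)
(u(-1) + q)*957 = (-27 + 6697/24)*957 = (6049/24)*957 = 1929631/8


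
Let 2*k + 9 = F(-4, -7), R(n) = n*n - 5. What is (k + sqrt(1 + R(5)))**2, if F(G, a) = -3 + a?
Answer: 445/4 - 19*sqrt(21) ≈ 24.181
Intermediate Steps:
R(n) = -5 + n**2 (R(n) = n**2 - 5 = -5 + n**2)
k = -19/2 (k = -9/2 + (-3 - 7)/2 = -9/2 + (1/2)*(-10) = -9/2 - 5 = -19/2 ≈ -9.5000)
(k + sqrt(1 + R(5)))**2 = (-19/2 + sqrt(1 + (-5 + 5**2)))**2 = (-19/2 + sqrt(1 + (-5 + 25)))**2 = (-19/2 + sqrt(1 + 20))**2 = (-19/2 + sqrt(21))**2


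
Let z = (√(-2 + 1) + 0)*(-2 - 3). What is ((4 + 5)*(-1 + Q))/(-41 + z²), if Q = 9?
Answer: -12/11 ≈ -1.0909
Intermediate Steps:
z = -5*I (z = (√(-1) + 0)*(-5) = (I + 0)*(-5) = I*(-5) = -5*I ≈ -5.0*I)
((4 + 5)*(-1 + Q))/(-41 + z²) = ((4 + 5)*(-1 + 9))/(-41 + (-5*I)²) = (9*8)/(-41 - 25) = 72/(-66) = 72*(-1/66) = -12/11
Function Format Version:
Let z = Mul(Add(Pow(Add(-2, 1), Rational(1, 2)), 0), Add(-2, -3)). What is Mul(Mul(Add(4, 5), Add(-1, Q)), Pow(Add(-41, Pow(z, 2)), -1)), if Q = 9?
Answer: Rational(-12, 11) ≈ -1.0909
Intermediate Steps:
z = Mul(-5, I) (z = Mul(Add(Pow(-1, Rational(1, 2)), 0), -5) = Mul(Add(I, 0), -5) = Mul(I, -5) = Mul(-5, I) ≈ Mul(-5.0000, I))
Mul(Mul(Add(4, 5), Add(-1, Q)), Pow(Add(-41, Pow(z, 2)), -1)) = Mul(Mul(Add(4, 5), Add(-1, 9)), Pow(Add(-41, Pow(Mul(-5, I), 2)), -1)) = Mul(Mul(9, 8), Pow(Add(-41, -25), -1)) = Mul(72, Pow(-66, -1)) = Mul(72, Rational(-1, 66)) = Rational(-12, 11)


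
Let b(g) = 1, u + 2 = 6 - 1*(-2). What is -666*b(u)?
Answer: -666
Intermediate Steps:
u = 6 (u = -2 + (6 - 1*(-2)) = -2 + (6 + 2) = -2 + 8 = 6)
-666*b(u) = -666*1 = -666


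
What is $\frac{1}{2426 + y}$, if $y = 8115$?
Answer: $\frac{1}{10541} \approx 9.4868 \cdot 10^{-5}$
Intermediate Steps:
$\frac{1}{2426 + y} = \frac{1}{2426 + 8115} = \frac{1}{10541}$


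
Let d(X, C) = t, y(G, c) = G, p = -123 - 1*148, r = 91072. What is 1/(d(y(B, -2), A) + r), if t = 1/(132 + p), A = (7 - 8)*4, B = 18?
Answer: 139/12659007 ≈ 1.0980e-5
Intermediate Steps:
p = -271 (p = -123 - 148 = -271)
A = -4 (A = -1*4 = -4)
t = -1/139 (t = 1/(132 - 271) = 1/(-139) = -1/139 ≈ -0.0071942)
d(X, C) = -1/139
1/(d(y(B, -2), A) + r) = 1/(-1/139 + 91072) = 1/(12659007/139) = 139/12659007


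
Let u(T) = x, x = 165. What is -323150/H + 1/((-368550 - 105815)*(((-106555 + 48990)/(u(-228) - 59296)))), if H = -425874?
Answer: 152140932698332/200504572109925 ≈ 0.75879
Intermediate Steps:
u(T) = 165
-323150/H + 1/((-368550 - 105815)*(((-106555 + 48990)/(u(-228) - 59296)))) = -323150/(-425874) + 1/((-368550 - 105815)*(((-106555 + 48990)/(165 - 59296)))) = -323150*(-1/425874) + 1/((-474365)*((-57565/(-59131)))) = 161575/212937 - 1/(474365*((-57565*(-1/59131)))) = 161575/212937 - 1/(474365*1985/2039) = 161575/212937 - 1/474365*2039/1985 = 161575/212937 - 2039/941614525 = 152140932698332/200504572109925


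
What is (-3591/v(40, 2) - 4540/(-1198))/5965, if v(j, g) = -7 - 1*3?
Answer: 2173709/35730350 ≈ 0.060836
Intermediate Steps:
v(j, g) = -10 (v(j, g) = -7 - 3 = -10)
(-3591/v(40, 2) - 4540/(-1198))/5965 = (-3591/(-10) - 4540/(-1198))/5965 = (-3591*(-⅒) - 4540*(-1/1198))*(1/5965) = (3591/10 + 2270/599)*(1/5965) = (2173709/5990)*(1/5965) = 2173709/35730350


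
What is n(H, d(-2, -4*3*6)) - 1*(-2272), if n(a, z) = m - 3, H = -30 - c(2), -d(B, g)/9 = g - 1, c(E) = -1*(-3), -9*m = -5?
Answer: 20426/9 ≈ 2269.6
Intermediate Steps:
m = 5/9 (m = -⅑*(-5) = 5/9 ≈ 0.55556)
c(E) = 3
d(B, g) = 9 - 9*g (d(B, g) = -9*(g - 1) = -9*(-1 + g) = 9 - 9*g)
H = -33 (H = -30 - 1*3 = -30 - 3 = -33)
n(a, z) = -22/9 (n(a, z) = 5/9 - 3 = -22/9)
n(H, d(-2, -4*3*6)) - 1*(-2272) = -22/9 - 1*(-2272) = -22/9 + 2272 = 20426/9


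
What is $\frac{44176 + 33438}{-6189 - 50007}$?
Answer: $- \frac{38807}{28098} \approx -1.3811$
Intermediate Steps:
$\frac{44176 + 33438}{-6189 - 50007} = \frac{77614}{-56196} = 77614 \left(- \frac{1}{56196}\right) = - \frac{38807}{28098}$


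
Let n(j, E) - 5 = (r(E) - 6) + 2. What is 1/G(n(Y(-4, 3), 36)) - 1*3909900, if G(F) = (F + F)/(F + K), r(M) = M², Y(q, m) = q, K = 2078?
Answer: -10142277225/2594 ≈ -3.9099e+6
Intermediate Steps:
n(j, E) = 1 + E² (n(j, E) = 5 + ((E² - 6) + 2) = 5 + ((-6 + E²) + 2) = 5 + (-4 + E²) = 1 + E²)
G(F) = 2*F/(2078 + F) (G(F) = (F + F)/(F + 2078) = (2*F)/(2078 + F) = 2*F/(2078 + F))
1/G(n(Y(-4, 3), 36)) - 1*3909900 = 1/(2*(1 + 36²)/(2078 + (1 + 36²))) - 1*3909900 = 1/(2*(1 + 1296)/(2078 + (1 + 1296))) - 3909900 = 1/(2*1297/(2078 + 1297)) - 3909900 = 1/(2*1297/3375) - 3909900 = 1/(2*1297*(1/3375)) - 3909900 = 1/(2594/3375) - 3909900 = 3375/2594 - 3909900 = -10142277225/2594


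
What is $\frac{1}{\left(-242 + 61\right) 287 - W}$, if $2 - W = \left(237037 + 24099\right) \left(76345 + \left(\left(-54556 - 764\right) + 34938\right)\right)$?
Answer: $\frac{1}{14613902019} \approx 6.8428 \cdot 10^{-11}$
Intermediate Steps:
$W = -14613953966$ ($W = 2 - \left(237037 + 24099\right) \left(76345 + \left(\left(-54556 - 764\right) + 34938\right)\right) = 2 - 261136 \left(76345 + \left(-55320 + 34938\right)\right) = 2 - 261136 \left(76345 - 20382\right) = 2 - 261136 \cdot 55963 = 2 - 14613953968 = -14613953966$)
$\frac{1}{\left(-242 + 61\right) 287 - W} = \frac{1}{\left(-242 + 61\right) 287 - -14613953966} = \frac{1}{\left(-181\right) 287 + 14613953966} = \frac{1}{-51947 + 14613953966} = \frac{1}{14613902019}$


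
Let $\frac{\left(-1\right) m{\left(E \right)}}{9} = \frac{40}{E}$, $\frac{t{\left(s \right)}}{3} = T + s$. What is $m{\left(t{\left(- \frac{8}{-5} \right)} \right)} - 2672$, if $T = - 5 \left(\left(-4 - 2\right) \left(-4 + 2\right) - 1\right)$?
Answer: $- \frac{237608}{89} \approx -2669.8$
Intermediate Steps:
$T = -55$ ($T = - 5 \left(\left(-6\right) \left(-2\right) - 1\right) = - 5 \left(12 - 1\right) = \left(-5\right) 11 = -55$)
$t{\left(s \right)} = -165 + 3 s$ ($t{\left(s \right)} = 3 \left(-55 + s\right) = -165 + 3 s$)
$m{\left(E \right)} = - \frac{360}{E}$ ($m{\left(E \right)} = - 9 \frac{40}{E} = - \frac{360}{E}$)
$m{\left(t{\left(- \frac{8}{-5} \right)} \right)} - 2672 = - \frac{360}{-165 + 3 \left(- \frac{8}{-5}\right)} - 2672 = - \frac{360}{-165 + 3 \left(\left(-8\right) \left(- \frac{1}{5}\right)\right)} - 2672 = - \frac{360}{-165 + 3 \cdot \frac{8}{5}} - 2672 = - \frac{360}{-165 + \frac{24}{5}} - 2672 = - \frac{360}{- \frac{801}{5}} - 2672 = \left(-360\right) \left(- \frac{5}{801}\right) - 2672 = \frac{200}{89} - 2672 = - \frac{237608}{89}$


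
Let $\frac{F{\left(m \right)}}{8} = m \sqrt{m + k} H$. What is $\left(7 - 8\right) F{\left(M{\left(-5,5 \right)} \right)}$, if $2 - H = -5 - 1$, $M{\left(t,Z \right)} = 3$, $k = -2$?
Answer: $-192$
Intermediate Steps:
$H = 8$ ($H = 2 - \left(-5 - 1\right) = 2 - -6 = 2 + 6 = 8$)
$F{\left(m \right)} = 64 m \sqrt{-2 + m}$ ($F{\left(m \right)} = 8 m \sqrt{m - 2} \cdot 8 = 8 m \sqrt{-2 + m} 8 = 8 \cdot 8 m \sqrt{-2 + m} = 64 m \sqrt{-2 + m}$)
$\left(7 - 8\right) F{\left(M{\left(-5,5 \right)} \right)} = \left(7 - 8\right) 64 \cdot 3 \sqrt{-2 + 3} = - 64 \cdot 3 \sqrt{1} = - 64 \cdot 3 \cdot 1 = \left(-1\right) 192 = -192$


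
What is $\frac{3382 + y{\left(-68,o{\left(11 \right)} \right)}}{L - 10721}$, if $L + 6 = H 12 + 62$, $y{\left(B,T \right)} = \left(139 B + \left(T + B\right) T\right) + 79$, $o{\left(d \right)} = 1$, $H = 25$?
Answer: $\frac{6058}{10365} \approx 0.58447$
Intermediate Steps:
$y{\left(B,T \right)} = 79 + 139 B + T \left(B + T\right)$ ($y{\left(B,T \right)} = \left(139 B + \left(B + T\right) T\right) + 79 = \left(139 B + T \left(B + T\right)\right) + 79 = 79 + 139 B + T \left(B + T\right)$)
$L = 356$ ($L = -6 + \left(25 \cdot 12 + 62\right) = -6 + \left(300 + 62\right) = -6 + 362 = 356$)
$\frac{3382 + y{\left(-68,o{\left(11 \right)} \right)}}{L - 10721} = \frac{3382 + \left(79 + 1^{2} + 139 \left(-68\right) - 68\right)}{356 - 10721} = \frac{3382 + \left(79 + 1 - 9452 - 68\right)}{-10365} = \left(3382 - 9440\right) \left(- \frac{1}{10365}\right) = \left(-6058\right) \left(- \frac{1}{10365}\right) = \frac{6058}{10365}$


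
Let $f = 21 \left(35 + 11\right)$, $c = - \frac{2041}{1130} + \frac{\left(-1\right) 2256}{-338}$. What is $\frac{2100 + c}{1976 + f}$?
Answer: $\frac{401966711}{561833740} \approx 0.71546$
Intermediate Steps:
$c = \frac{929711}{190970}$ ($c = \left(-2041\right) \frac{1}{1130} - - \frac{1128}{169} = - \frac{2041}{1130} + \frac{1128}{169} = \frac{929711}{190970} \approx 4.8684$)
$f = 966$ ($f = 21 \cdot 46 = 966$)
$\frac{2100 + c}{1976 + f} = \frac{2100 + \frac{929711}{190970}}{1976 + 966} = \frac{401966711}{190970 \cdot 2942} = \frac{401966711}{190970} \cdot \frac{1}{2942} = \frac{401966711}{561833740}$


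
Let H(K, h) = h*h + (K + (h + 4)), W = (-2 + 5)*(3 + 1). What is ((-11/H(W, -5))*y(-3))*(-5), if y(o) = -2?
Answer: -55/18 ≈ -3.0556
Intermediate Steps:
W = 12 (W = 3*4 = 12)
H(K, h) = 4 + K + h + h**2 (H(K, h) = h**2 + (K + (4 + h)) = h**2 + (4 + K + h) = 4 + K + h + h**2)
((-11/H(W, -5))*y(-3))*(-5) = (-11/(4 + 12 - 5 + (-5)**2)*(-2))*(-5) = (-11/(4 + 12 - 5 + 25)*(-2))*(-5) = (-11/36*(-2))*(-5) = (-11*1/36*(-2))*(-5) = -11/36*(-2)*(-5) = (11/18)*(-5) = -55/18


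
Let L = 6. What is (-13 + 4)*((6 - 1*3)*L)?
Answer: -162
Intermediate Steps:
(-13 + 4)*((6 - 1*3)*L) = (-13 + 4)*((6 - 1*3)*6) = -9*(6 - 3)*6 = -27*6 = -9*18 = -162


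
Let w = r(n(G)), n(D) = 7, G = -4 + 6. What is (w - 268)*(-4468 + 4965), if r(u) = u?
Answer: -129717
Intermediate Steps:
G = 2
w = 7
(w - 268)*(-4468 + 4965) = (7 - 268)*(-4468 + 4965) = -261*497 = -129717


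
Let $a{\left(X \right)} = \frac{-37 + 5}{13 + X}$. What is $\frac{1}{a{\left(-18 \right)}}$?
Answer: $\frac{5}{32} \approx 0.15625$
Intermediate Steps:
$a{\left(X \right)} = - \frac{32}{13 + X}$
$\frac{1}{a{\left(-18 \right)}} = \frac{1}{\left(-32\right) \frac{1}{13 - 18}} = \frac{1}{\left(-32\right) \frac{1}{-5}} = \frac{1}{\left(-32\right) \left(- \frac{1}{5}\right)} = \frac{1}{\frac{32}{5}} = \frac{5}{32}$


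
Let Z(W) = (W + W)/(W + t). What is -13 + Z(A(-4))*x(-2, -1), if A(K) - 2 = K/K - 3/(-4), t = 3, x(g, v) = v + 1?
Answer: -13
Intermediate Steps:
x(g, v) = 1 + v
A(K) = 15/4 (A(K) = 2 + (K/K - 3/(-4)) = 2 + (1 - 3*(-1/4)) = 2 + (1 + 3/4) = 2 + 7/4 = 15/4)
Z(W) = 2*W/(3 + W) (Z(W) = (W + W)/(W + 3) = (2*W)/(3 + W) = 2*W/(3 + W))
-13 + Z(A(-4))*x(-2, -1) = -13 + (2*(15/4)/(3 + 15/4))*(1 - 1) = -13 + (2*(15/4)/(27/4))*0 = -13 + (2*(15/4)*(4/27))*0 = -13 + (10/9)*0 = -13 + 0 = -13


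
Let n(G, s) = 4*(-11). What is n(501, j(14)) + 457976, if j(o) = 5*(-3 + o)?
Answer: 457932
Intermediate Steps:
j(o) = -15 + 5*o
n(G, s) = -44
n(501, j(14)) + 457976 = -44 + 457976 = 457932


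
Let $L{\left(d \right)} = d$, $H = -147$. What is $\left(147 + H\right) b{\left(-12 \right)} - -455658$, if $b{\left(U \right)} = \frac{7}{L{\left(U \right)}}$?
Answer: $455658$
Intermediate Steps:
$b{\left(U \right)} = \frac{7}{U}$
$\left(147 + H\right) b{\left(-12 \right)} - -455658 = \left(147 - 147\right) \frac{7}{-12} - -455658 = 0 \cdot 7 \left(- \frac{1}{12}\right) + 455658 = 0 \left(- \frac{7}{12}\right) + 455658 = 0 + 455658 = 455658$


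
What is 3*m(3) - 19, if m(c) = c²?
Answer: 8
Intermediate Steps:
3*m(3) - 19 = 3*3² - 19 = 3*9 - 19 = 27 - 19 = 8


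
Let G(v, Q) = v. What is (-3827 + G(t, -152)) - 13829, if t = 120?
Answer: -17536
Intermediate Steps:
(-3827 + G(t, -152)) - 13829 = (-3827 + 120) - 13829 = -3707 - 13829 = -17536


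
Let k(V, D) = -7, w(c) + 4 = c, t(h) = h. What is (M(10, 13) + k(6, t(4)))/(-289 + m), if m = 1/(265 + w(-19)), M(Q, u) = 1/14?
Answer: 121/5047 ≈ 0.023975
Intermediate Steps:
M(Q, u) = 1/14
w(c) = -4 + c
m = 1/242 (m = 1/(265 + (-4 - 19)) = 1/(265 - 23) = 1/242 ≈ 0.0041322)
(M(10, 13) + k(6, t(4)))/(-289 + m) = (1/14 - 7)/(-289 + 1/242) = -97/(14*(-69937/242)) = -97/14*(-242/69937) = 121/5047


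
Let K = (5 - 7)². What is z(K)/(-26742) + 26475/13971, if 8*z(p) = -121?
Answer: 1888548697/996299952 ≈ 1.8956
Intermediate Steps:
K = 4 (K = (-2)² = 4)
z(p) = -121/8 (z(p) = (⅛)*(-121) = -121/8)
z(K)/(-26742) + 26475/13971 = -121/8/(-26742) + 26475/13971 = -121/8*(-1/26742) + 26475*(1/13971) = 121/213936 + 8825/4657 = 1888548697/996299952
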